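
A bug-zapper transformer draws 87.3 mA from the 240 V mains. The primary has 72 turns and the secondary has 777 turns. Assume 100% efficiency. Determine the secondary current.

I_s ≈ 0.00809 A

I_s/I_p = N_p/N_s, so I_s = 0.0873 × 72/777 = 0.00809 A.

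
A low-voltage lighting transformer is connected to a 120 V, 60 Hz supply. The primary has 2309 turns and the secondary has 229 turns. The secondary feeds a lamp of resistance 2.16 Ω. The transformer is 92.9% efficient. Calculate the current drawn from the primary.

I_p ≈ 0.588 A

V_s = 120 × 229/2309 = 11.901 V.
I_s = V_s/R = 11.901/2.16 = 5.5098 A.
P_out = V_s I_s = 11.901 × 5.5098 = 65.574 W.
P_in = P_out/η = 65.574/0.929 = 70.586 W.
I_p = P_in/V_p = 70.586/120 = 0.588 A.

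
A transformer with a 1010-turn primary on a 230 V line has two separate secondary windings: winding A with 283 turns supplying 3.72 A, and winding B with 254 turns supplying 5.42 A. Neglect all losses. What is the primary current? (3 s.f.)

I_p ≈ 2.41 A

V_A = 230 × 283/1010 = 64.446 V; V_B = 230 × 254/1010 = 57.842 V.
P_out = V_A I_A + V_B I_B = 64.446×3.72 + 57.842×5.42 = 239.74 + 313.50 = 553.24 W.
Ideal ⇒ P_in = P_out, so I_p = P_out/V_p = 553.24/230 = 2.41 A.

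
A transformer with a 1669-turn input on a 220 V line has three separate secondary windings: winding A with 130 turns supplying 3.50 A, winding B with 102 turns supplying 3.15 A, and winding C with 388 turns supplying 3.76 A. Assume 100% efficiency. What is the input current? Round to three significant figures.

I_in ≈ 1.34 A

V_A = 220 × 130/1669 = 17.136 V; V_B = 220 × 102/1669 = 13.445 V; V_C = 220 × 388/1669 = 51.144 V.
P_out = V_A I_A + V_B I_B + V_C I_C = 17.136×3.50 + 13.445×3.15 + 51.144×3.76 = 59.976 + 42.352 + 192.30 = 294.63 W.
Ideal ⇒ P_in = P_out, so I_in = P_out/V_in = 294.63/220 = 1.34 A.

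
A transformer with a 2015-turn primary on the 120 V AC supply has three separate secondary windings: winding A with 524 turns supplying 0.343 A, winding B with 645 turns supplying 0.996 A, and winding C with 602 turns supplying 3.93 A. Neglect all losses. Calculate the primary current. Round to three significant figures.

V_A = 120 × 524/2015 = 31.206 V; V_B = 120 × 645/2015 = 38.412 V; V_C = 120 × 602/2015 = 35.851 V.
P_out = V_A I_A + V_B I_B + V_C I_C = 31.206×0.343 + 38.412×0.996 + 35.851×3.93 = 10.704 + 38.258 + 140.89 = 189.86 W.
Ideal ⇒ P_in = P_out, so I_p = P_out/V_p = 189.86/120 = 1.58 A.

I_p ≈ 1.58 A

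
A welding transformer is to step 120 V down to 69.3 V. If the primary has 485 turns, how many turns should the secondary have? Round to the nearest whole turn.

N_s = 280 turns

N_s/N_p = V_s/V_p, so N_s = 485 × 69.3/120 = 280.1 ≈ 280 turns.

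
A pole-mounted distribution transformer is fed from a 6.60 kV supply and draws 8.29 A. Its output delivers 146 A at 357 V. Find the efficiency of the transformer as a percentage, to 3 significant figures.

P_in = 6600 × 8.29 = 54714.0 W.
P_out = 357 × 146 = 52122.0 W.
η = P_out/P_in = 52122.0/54714.0 = 0.953.

η ≈ 95.3%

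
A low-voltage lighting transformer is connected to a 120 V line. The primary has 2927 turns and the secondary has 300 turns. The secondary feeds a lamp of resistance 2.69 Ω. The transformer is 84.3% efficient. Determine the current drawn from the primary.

I_p ≈ 0.556 A

V_s = 120 × 300/2927 = 12.299 V.
I_s = V_s/R = 12.299/2.69 = 4.5722 A.
P_out = V_s I_s = 12.299 × 4.5722 = 56.235 W.
P_in = P_out/η = 56.235/0.843 = 66.708 W.
I_p = P_in/V_p = 66.708/120 = 0.556 A.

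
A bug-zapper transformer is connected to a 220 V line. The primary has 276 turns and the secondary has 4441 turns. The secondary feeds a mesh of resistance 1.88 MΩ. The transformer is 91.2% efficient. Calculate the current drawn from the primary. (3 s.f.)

I_p ≈ 0.0332 A

V_s = 220 × 4441/276 = 3539.9 V.
I_s = V_s/R = 3539.9/(1.88×10^6) = 0.0018829 A.
P_out = V_s I_s = 3539.9 × 0.0018829 = 6.6655 W.
P_in = P_out/η = 6.6655/0.912 = 7.3086 W.
I_p = P_in/V_p = 7.3086/220 = 0.0332 A.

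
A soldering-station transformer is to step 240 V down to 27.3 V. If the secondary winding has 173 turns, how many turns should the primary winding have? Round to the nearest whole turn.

N_p/N_s = V_p/V_s, so N_p = 173 × 240/27.3 = 1520.9 ≈ 1521 turns.

N_p = 1521 turns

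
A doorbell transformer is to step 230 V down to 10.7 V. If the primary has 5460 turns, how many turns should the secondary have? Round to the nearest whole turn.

N_s = 254 turns

N_s/N_p = V_s/V_p, so N_s = 5460 × 10.7/230 = 254.0 ≈ 254 turns.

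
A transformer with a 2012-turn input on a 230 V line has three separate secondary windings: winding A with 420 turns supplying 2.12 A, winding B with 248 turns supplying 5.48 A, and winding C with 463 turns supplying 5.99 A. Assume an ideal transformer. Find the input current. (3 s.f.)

V_A = 230 × 420/2012 = 48.012 V; V_B = 230 × 248/2012 = 28.350 V; V_C = 230 × 463/2012 = 52.927 V.
P_out = V_A I_A + V_B I_B + V_C I_C = 48.012×2.12 + 28.350×5.48 + 52.927×5.99 = 101.79 + 155.36 + 317.04 = 574.18 W.
Ideal ⇒ P_in = P_out, so I_in = P_out/V_in = 574.18/230 = 2.50 A.

I_in ≈ 2.50 A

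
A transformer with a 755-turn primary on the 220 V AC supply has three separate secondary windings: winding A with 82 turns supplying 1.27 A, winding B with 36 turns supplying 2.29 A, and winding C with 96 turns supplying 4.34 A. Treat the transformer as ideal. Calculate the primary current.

V_A = 220 × 82/755 = 23.894 V; V_B = 220 × 36/755 = 10.490 V; V_C = 220 × 96/755 = 27.974 V.
P_out = V_A I_A + V_B I_B + V_C I_C = 23.894×1.27 + 10.490×2.29 + 27.974×4.34 = 30.345 + 24.022 + 121.41 = 175.77 W.
Ideal ⇒ P_in = P_out, so I_p = P_out/V_p = 175.77/220 = 0.799 A.

I_p ≈ 0.799 A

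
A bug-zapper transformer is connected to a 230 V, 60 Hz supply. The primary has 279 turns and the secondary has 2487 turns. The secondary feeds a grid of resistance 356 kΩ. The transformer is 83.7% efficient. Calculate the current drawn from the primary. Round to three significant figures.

I_p ≈ 0.0613 A

V_s = 230 × 2487/279 = 2050.2 V.
I_s = V_s/R = 2050.2/356000 = 0.0057590 A.
P_out = V_s I_s = 2050.2 × 0.0057590 = 11.807 W.
P_in = P_out/η = 11.807/0.837 = 14.107 W.
I_p = P_in/V_p = 14.107/230 = 0.0613 A.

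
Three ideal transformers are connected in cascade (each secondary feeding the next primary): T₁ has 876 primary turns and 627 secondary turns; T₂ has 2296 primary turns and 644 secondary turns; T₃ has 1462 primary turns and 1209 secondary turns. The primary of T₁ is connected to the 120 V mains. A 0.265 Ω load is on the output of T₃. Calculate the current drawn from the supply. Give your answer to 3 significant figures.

I_supply ≈ 12.5 A

After T₁: V = 120.00 × 627/876 = 85.890 V.
After T₂: V = 85.890 × 644/2296 = 24.091 V.
After T₃: V = 24.091 × 1209/1462 = 19.922 V.
I_load = 19.922/0.265 = 75.178 A, so P_out = 19.922 × 75.178 = 1497.7 W.
All ideal ⇒ P_in = P_out, so I_supply = 1497.7/120 = 12.5 A.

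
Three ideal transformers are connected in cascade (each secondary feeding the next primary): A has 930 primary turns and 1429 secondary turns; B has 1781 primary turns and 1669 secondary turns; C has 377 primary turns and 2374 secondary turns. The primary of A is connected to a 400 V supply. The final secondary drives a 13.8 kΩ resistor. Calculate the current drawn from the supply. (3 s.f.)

I_supply ≈ 2.38 A

Secondary of A: V = 400.00 × 1429/930 = 614.62 V.
Secondary of B: V = 614.62 × 1669/1781 = 575.97 V.
Secondary of C: V = 575.97 × 2374/377 = 3626.9 V.
I_load = 3626.9/13800 = 0.26282 A, so P_out = 3626.9 × 0.26282 = 953.24 W.
All ideal ⇒ P_in = P_out, so I_supply = 953.24/400 = 2.38 A.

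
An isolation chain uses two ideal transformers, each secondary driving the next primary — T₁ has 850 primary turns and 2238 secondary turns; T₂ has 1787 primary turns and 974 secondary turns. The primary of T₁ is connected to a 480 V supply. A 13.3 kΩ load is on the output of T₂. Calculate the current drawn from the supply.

I_supply ≈ 0.0743 A

After T₁: V = 480.00 × 2238/850 = 1263.8 V.
After T₂: V = 1263.8 × 974/1787 = 688.84 V.
I_load = 688.84/13300 = 0.051792 A, so P_out = 688.84 × 0.051792 = 35.676 W.
All ideal ⇒ P_in = P_out, so I_supply = 35.676/480 = 0.0743 A.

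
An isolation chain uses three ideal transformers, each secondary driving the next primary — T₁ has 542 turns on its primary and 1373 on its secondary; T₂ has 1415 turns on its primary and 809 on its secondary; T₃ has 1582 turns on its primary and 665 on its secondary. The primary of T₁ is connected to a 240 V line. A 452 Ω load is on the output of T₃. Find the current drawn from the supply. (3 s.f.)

I_supply ≈ 0.197 A

Secondary of T₁: V = 240.00 × 1373/542 = 607.97 V.
Secondary of T₂: V = 607.97 × 809/1415 = 347.60 V.
Secondary of T₃: V = 347.60 × 665/1582 = 146.11 V.
I_load = 146.11/452 = 0.32326 A, so P_out = 146.11 × 0.32326 = 47.233 W.
All ideal ⇒ P_in = P_out, so I_supply = 47.233/240 = 0.197 A.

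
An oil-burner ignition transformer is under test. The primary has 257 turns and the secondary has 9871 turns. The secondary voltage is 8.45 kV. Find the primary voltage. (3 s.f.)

V_p ≈ 220 V

V_p/V_s = N_p/N_s, so V_p = 8450 × 257/9871 = 220 V.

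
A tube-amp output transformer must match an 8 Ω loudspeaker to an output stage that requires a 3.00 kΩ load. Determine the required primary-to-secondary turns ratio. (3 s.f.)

Z_p/Z_s = (N_p/N_s)², so N_p/N_s = √(3000/8) = √375 = 19.4.

N_p/N_s ≈ 19.4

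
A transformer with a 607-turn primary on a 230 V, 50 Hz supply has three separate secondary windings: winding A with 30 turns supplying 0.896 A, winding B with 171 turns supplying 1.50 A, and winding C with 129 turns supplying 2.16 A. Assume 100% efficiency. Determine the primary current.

V_A = 230 × 30/607 = 11.367 V; V_B = 230 × 171/607 = 64.794 V; V_C = 230 × 129/607 = 48.880 V.
P_out = V_A I_A + V_B I_B + V_C I_C = 11.367×0.896 + 64.794×1.50 + 48.880×2.16 = 10.185 + 97.191 + 105.58 = 212.96 W.
Ideal ⇒ P_in = P_out, so I_p = P_out/V_p = 212.96/230 = 0.926 A.

I_p ≈ 0.926 A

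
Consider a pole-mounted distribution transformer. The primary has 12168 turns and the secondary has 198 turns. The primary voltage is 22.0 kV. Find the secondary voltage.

V_s/V_p = N_s/N_p, so V_s = 22000 × 198/12168 = 358 V.

V_s ≈ 358 V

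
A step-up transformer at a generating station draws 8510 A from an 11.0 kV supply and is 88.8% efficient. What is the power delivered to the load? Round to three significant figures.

P_out ≈ 8.31×10^7 W

P_in = V_p I_p = 11000 × 8510 = 9.3610×10^7 W.
P_out = η P_in = 0.888 × 9.3610×10^7 = 8.31×10^7 W.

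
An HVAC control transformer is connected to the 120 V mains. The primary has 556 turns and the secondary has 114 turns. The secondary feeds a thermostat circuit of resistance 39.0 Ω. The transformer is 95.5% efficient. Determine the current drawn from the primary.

I_p ≈ 0.135 A

V_s = 120 × 114/556 = 24.604 V.
I_s = V_s/R = 24.604/39.0 = 0.63088 A.
P_out = V_s I_s = 24.604 × 0.63088 = 15.522 W.
P_in = P_out/η = 15.522/0.955 = 16.254 W.
I_p = P_in/V_p = 16.254/120 = 0.135 A.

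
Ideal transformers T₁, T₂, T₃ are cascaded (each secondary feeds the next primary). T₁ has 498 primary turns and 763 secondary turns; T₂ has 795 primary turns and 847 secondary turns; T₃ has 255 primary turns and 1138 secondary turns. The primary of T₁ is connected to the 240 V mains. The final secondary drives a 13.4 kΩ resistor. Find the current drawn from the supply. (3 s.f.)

I_supply ≈ 0.950 A

After T₁: V = 240.00 × 763/498 = 367.71 V.
After T₂: V = 367.71 × 847/795 = 391.76 V.
After T₃: V = 391.76 × 1138/255 = 1748.3 V.
I_load = 1748.3/13400 = 0.13047 A, so P_out = 1748.3 × 0.13047 = 228.11 W.
All ideal ⇒ P_in = P_out, so I_supply = 228.11/240 = 0.950 A.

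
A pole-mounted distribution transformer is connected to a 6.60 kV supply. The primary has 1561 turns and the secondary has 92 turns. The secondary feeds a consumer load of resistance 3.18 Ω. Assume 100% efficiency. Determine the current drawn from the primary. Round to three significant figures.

V_s = V_p × N_s/N_p = 6600 × 92/1561 = 388.98 V.
I_s = V_s/R = 388.98/3.18 = 122.32 A.
For an ideal transformer I_p N_p = I_s N_s, so I_p = 122.32 × 92/1561 = 7.21 A.

I_p ≈ 7.21 A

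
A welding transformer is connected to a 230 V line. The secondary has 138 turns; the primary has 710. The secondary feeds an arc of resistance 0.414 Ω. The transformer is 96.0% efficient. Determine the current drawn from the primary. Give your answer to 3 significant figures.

V_s = 230 × 138/710 = 44.704 V.
I_s = V_s/R = 44.704/0.414 = 107.98 A.
P_out = V_s I_s = 44.704 × 107.98 = 4827.2 W.
P_in = P_out/η = 4827.2/0.960 = 5028.4 W.
I_p = P_in/V_p = 5028.4/230 = 21.9 A.

I_p ≈ 21.9 A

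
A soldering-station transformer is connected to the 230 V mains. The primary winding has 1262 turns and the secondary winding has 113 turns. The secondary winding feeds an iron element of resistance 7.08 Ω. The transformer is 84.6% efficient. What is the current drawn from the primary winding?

V_s = 230 × 113/1262 = 20.594 V.
I_s = V_s/R = 20.594/7.08 = 2.9088 A.
P_out = V_s I_s = 20.594 × 2.9088 = 59.905 W.
P_in = P_out/η = 59.905/0.846 = 70.809 W.
I_p = P_in/V_p = 70.809/230 = 0.308 A.

I_p ≈ 0.308 A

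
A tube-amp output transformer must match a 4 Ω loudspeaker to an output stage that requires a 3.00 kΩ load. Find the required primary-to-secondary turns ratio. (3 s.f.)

N_p/N_s ≈ 27.4

Z_p/Z_s = (N_p/N_s)², so N_p/N_s = √(3000/4) = √750 = 27.4.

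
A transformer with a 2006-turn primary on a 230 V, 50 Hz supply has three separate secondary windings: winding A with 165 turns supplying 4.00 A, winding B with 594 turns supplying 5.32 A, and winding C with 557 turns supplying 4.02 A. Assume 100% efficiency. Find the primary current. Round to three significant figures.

V_A = 230 × 165/2006 = 18.918 V; V_B = 230 × 594/2006 = 68.106 V; V_C = 230 × 557/2006 = 63.863 V.
P_out = V_A I_A + V_B I_B + V_C I_C = 18.918×4.00 + 68.106×5.32 + 63.863×4.02 = 75.673 + 362.32 + 256.73 = 694.73 W.
Ideal ⇒ P_in = P_out, so I_p = P_out/V_p = 694.73/230 = 3.02 A.

I_p ≈ 3.02 A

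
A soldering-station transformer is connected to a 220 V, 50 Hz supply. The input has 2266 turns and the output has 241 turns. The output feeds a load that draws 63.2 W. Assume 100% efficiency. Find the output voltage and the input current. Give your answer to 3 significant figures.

V_out = V_in × N_out/N_in = 220 × 241/2266 = 23.398 V.
I_out = P/V_out = 63.2/23.398 = 2.7011 A.
I_in = I_out × N_out/N_in = 2.7011 × 241/2266 = 0.287 A.

V_out ≈ 23.4 V, I_in ≈ 0.287 A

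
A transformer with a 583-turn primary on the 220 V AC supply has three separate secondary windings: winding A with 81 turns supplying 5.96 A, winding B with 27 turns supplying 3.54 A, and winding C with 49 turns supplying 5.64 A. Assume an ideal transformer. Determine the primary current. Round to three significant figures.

I_p ≈ 1.47 A

V_A = 220 × 81/583 = 30.566 V; V_B = 220 × 27/583 = 10.189 V; V_C = 220 × 49/583 = 18.491 V.
P_out = V_A I_A + V_B I_B + V_C I_C = 30.566×5.96 + 10.189×3.54 + 18.491×5.64 = 182.17 + 36.068 + 104.29 = 322.53 W.
Ideal ⇒ P_in = P_out, so I_p = P_out/V_p = 322.53/220 = 1.47 A.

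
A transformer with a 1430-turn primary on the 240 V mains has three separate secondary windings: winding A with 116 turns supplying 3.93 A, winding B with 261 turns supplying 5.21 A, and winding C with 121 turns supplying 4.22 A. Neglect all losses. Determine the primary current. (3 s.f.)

V_A = 240 × 116/1430 = 19.469 V; V_B = 240 × 261/1430 = 43.804 V; V_C = 240 × 121/1430 = 20.308 V.
P_out = V_A I_A + V_B I_B + V_C I_C = 19.469×3.93 + 43.804×5.21 + 20.308×4.22 = 76.511 + 228.22 + 85.698 = 390.43 W.
Ideal ⇒ P_in = P_out, so I_p = P_out/V_p = 390.43/240 = 1.63 A.

I_p ≈ 1.63 A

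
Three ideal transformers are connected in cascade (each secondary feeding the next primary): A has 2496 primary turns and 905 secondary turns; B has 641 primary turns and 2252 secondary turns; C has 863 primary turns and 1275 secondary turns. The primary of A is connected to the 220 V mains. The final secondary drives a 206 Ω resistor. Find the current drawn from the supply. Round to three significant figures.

I_supply ≈ 3.78 A

After A: V = 220.00 × 905/2496 = 79.768 V.
After B: V = 79.768 × 2252/641 = 280.24 V.
After C: V = 280.24 × 1275/863 = 414.03 V.
I_load = 414.03/206 = 2.0099 A, so P_out = 414.03 × 2.0099 = 832.16 W.
All ideal ⇒ P_in = P_out, so I_supply = 832.16/220 = 3.78 A.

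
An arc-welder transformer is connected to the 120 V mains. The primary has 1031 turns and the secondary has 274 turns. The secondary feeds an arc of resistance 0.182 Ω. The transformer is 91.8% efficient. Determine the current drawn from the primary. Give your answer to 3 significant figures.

V_s = 120 × 274/1031 = 31.891 V.
I_s = V_s/R = 31.891/0.182 = 175.23 A.
P_out = V_s I_s = 31.891 × 175.23 = 5588.2 W.
P_in = P_out/η = 5588.2/0.918 = 6087.4 W.
I_p = P_in/V_p = 6087.4/120 = 50.7 A.

I_p ≈ 50.7 A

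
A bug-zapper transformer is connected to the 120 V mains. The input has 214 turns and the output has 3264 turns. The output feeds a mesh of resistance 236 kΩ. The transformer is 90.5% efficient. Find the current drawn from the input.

I_in ≈ 0.131 A

V_out = 120 × 3264/214 = 1830.3 V.
I_out = V_out/R = 1830.3/236000 = 0.0077554 A.
P_out = V_out I_out = 1830.3 × 0.0077554 = 14.195 W.
P_in = P_out/η = 14.195/0.905 = 15.685 W.
I_in = P_in/V_in = 15.685/120 = 0.131 A.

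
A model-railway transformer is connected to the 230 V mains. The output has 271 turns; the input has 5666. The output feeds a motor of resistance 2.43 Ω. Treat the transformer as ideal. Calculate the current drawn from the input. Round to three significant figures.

I_in ≈ 0.217 A

V_out = V_in × N_out/N_in = 230 × 271/5666 = 11.001 V.
I_out = V_out/R = 11.001/2.43 = 4.5270 A.
For an ideal transformer I_in N_in = I_out N_out, so I_in = 4.5270 × 271/5666 = 0.217 A.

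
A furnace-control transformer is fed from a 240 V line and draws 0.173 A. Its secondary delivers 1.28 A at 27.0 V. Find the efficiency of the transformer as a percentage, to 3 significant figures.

η ≈ 83.2%

P_in = 240 × 0.173 = 41.5200 W.
P_out = 27.0 × 1.28 = 34.5600 W.
η = P_out/P_in = 34.5600/41.5200 = 0.832.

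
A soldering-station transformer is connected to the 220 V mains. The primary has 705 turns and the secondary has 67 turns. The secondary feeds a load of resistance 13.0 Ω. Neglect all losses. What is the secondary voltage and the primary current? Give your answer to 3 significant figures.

V_s = V_p × N_s/N_p = 220 × 67/705 = 20.908 V.
I_s = V_s/R = 20.908/13.0 = 1.6083 A.
I_p = I_s × N_s/N_p = 1.6083 × 67/705 = 0.153 A.

V_s ≈ 20.9 V, I_p ≈ 0.153 A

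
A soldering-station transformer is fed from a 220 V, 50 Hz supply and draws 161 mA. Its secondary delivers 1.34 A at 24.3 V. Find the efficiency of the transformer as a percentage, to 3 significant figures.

η ≈ 91.9%

P_in = 220 × 0.161 = 35.4200 W.
P_out = 24.3 × 1.34 = 32.5620 W.
η = P_out/P_in = 32.5620/35.4200 = 0.919.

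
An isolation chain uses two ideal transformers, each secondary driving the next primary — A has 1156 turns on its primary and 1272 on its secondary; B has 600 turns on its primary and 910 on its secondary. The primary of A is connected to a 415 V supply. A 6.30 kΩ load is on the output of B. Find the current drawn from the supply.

After A: V = 415.00 × 1272/1156 = 456.64 V.
After B: V = 456.64 × 910/600 = 692.58 V.
I_load = 692.58/6300 = 0.10993 A, so P_out = 692.58 × 0.10993 = 76.137 W.
All ideal ⇒ P_in = P_out, so I_supply = 76.137/415 = 0.183 A.

I_supply ≈ 0.183 A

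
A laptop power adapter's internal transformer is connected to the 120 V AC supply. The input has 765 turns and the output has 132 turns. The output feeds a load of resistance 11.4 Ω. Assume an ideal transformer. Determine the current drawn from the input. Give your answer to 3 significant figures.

I_in ≈ 0.313 A

V_out = V_in × N_out/N_in = 120 × 132/765 = 20.706 V.
I_out = V_out/R = 20.706/11.4 = 1.8163 A.
For an ideal transformer I_in N_in = I_out N_out, so I_in = 1.8163 × 132/765 = 0.313 A.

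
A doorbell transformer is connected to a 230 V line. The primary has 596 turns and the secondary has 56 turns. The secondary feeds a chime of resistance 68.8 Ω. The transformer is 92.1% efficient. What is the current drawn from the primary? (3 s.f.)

V_s = 230 × 56/596 = 21.611 V.
I_s = V_s/R = 21.611/68.8 = 0.31411 A.
P_out = V_s I_s = 21.611 × 0.31411 = 6.7881 W.
P_in = P_out/η = 6.7881/0.921 = 7.3704 W.
I_p = P_in/V_p = 7.3704/230 = 0.0320 A.

I_p ≈ 0.0320 A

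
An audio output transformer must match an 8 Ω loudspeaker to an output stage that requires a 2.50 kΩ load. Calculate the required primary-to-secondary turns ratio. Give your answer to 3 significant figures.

Z_p/Z_s = (N_p/N_s)², so N_p/N_s = √(2500/8) = √312 = 17.7.

N_p/N_s ≈ 17.7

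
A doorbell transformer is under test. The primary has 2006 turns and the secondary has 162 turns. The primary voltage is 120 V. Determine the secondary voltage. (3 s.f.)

V_s ≈ 9.69 V

V_s/V_p = N_s/N_p, so V_s = 120 × 162/2006 = 9.69 V.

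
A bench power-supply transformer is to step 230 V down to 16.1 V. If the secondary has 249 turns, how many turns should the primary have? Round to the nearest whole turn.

N_p/N_s = V_p/V_s, so N_p = 249 × 230/16.1 = 3557.1 ≈ 3557 turns.

N_p = 3557 turns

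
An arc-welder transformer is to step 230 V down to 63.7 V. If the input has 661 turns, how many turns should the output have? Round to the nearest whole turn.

N_out = 183 turns

N_out/N_in = V_out/V_in, so N_out = 661 × 63.7/230 = 183.1 ≈ 183 turns.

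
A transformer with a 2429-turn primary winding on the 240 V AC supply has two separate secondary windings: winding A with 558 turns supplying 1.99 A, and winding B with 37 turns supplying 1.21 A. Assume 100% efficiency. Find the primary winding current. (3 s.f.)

I_p ≈ 0.476 A

V_A = 240 × 558/2429 = 55.134 V; V_B = 240 × 37/2429 = 3.6558 V.
P_out = V_A I_A + V_B I_B = 55.134×1.99 + 3.6558×1.21 = 109.72 + 4.4235 = 114.14 W.
Ideal ⇒ P_in = P_out, so I_p = P_out/V_p = 114.14/240 = 0.476 A.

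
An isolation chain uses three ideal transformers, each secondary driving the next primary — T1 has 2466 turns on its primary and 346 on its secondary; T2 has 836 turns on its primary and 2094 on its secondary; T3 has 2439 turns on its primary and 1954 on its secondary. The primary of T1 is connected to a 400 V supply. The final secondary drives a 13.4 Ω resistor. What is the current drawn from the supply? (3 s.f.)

I_supply ≈ 2.37 A

Secondary of T1: V = 400.00 × 346/2466 = 56.123 V.
Secondary of T2: V = 56.123 × 2094/836 = 140.58 V.
Secondary of T3: V = 140.58 × 1954/2439 = 112.62 V.
I_load = 112.62/13.4 = 8.4047 A, so P_out = 112.62 × 8.4047 = 946.56 W.
All ideal ⇒ P_in = P_out, so I_supply = 946.56/400 = 2.37 A.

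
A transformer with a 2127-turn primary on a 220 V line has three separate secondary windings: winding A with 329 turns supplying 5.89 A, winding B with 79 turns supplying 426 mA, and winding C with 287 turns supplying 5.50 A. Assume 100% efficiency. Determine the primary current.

V_A = 220 × 329/2127 = 34.029 V; V_B = 220 × 79/2127 = 8.1711 V; V_C = 220 × 287/2127 = 29.685 V.
P_out = V_A I_A + V_B I_B + V_C I_C = 34.029×5.89 + 8.1711×0.426 + 29.685×5.50 = 200.43 + 3.4809 + 163.27 = 367.18 W.
Ideal ⇒ P_in = P_out, so I_p = P_out/V_p = 367.18/220 = 1.67 A.

I_p ≈ 1.67 A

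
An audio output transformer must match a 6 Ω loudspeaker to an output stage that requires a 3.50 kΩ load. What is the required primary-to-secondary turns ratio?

N_p/N_s ≈ 24.2

Z_p/Z_s = (N_p/N_s)², so N_p/N_s = √(3500/6) = √583 = 24.2.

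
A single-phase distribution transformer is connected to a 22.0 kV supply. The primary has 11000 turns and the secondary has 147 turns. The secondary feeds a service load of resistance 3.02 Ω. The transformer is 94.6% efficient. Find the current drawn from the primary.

I_p ≈ 1.38 A

V_s = 22000 × 147/11000 = 294.00 V.
I_s = V_s/R = 294.00/3.02 = 97.351 A.
P_out = V_s I_s = 294.00 × 97.351 = 28621 W.
P_in = P_out/η = 28621/0.946 = 30255 W.
I_p = P_in/V_p = 30255/22000 = 1.38 A.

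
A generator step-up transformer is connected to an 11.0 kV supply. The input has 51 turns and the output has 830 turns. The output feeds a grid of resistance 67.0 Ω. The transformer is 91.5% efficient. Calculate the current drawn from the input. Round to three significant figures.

I_in ≈ 47500 A

V_out = 11000 × 830/51 = 179020 V.
I_out = V_out/R = 179020/67.0 = 2671.9 A.
P_out = V_out I_out = 179020 × 2671.9 = 4.7833×10^8 W.
P_in = P_out/η = 4.7833×10^8/0.915 = 5.2276×10^8 W.
I_in = P_in/V_in = 5.2276×10^8/11000 = 47500 A.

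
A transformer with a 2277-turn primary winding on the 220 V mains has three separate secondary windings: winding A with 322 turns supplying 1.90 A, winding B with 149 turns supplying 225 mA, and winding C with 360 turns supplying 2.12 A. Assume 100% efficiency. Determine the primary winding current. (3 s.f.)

I_p ≈ 0.619 A

V_A = 220 × 322/2277 = 31.111 V; V_B = 220 × 149/2277 = 14.396 V; V_C = 220 × 360/2277 = 34.783 V.
P_out = V_A I_A + V_B I_B + V_C I_C = 31.111×1.90 + 14.396×0.225 + 34.783×2.12 = 59.111 + 3.2391 + 73.739 = 136.09 W.
Ideal ⇒ P_in = P_out, so I_p = P_out/V_p = 136.09/220 = 0.619 A.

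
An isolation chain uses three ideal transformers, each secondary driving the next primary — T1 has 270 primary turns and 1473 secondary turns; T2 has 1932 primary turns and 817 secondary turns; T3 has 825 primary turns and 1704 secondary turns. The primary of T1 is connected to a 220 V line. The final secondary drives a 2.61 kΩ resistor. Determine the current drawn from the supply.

After T1: V = 220.00 × 1473/270 = 1200.2 V.
After T2: V = 1200.2 × 817/1932 = 507.55 V.
After T3: V = 507.55 × 1704/825 = 1048.3 V.
I_load = 1048.3/2610 = 0.40165 A, so P_out = 1048.3 × 0.40165 = 421.06 W.
All ideal ⇒ P_in = P_out, so I_supply = 421.06/220 = 1.91 A.

I_supply ≈ 1.91 A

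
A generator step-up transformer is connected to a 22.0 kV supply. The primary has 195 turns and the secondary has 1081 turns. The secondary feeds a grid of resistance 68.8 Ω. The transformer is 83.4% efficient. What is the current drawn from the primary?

V_s = 22000 × 1081/195 = 121960 V.
I_s = V_s/R = 121960/68.8 = 1772.7 A.
P_out = V_s I_s = 121960 × 1772.7 = 2.1619×10^8 W.
P_in = P_out/η = 2.1619×10^8/0.834 = 2.5922×10^8 W.
I_p = P_in/V_p = 2.5922×10^8/22000 = 11800 A.

I_p ≈ 11800 A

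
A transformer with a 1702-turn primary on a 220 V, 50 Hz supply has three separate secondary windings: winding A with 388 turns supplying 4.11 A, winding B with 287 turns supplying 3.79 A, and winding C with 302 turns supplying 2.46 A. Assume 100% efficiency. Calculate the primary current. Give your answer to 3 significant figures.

I_p ≈ 2.01 A

V_A = 220 × 388/1702 = 50.153 V; V_B = 220 × 287/1702 = 37.098 V; V_C = 220 × 302/1702 = 39.036 V.
P_out = V_A I_A + V_B I_B + V_C I_C = 50.153×4.11 + 37.098×3.79 + 39.036×2.46 = 206.13 + 140.60 + 96.030 = 442.76 W.
Ideal ⇒ P_in = P_out, so I_p = P_out/V_p = 442.76/220 = 2.01 A.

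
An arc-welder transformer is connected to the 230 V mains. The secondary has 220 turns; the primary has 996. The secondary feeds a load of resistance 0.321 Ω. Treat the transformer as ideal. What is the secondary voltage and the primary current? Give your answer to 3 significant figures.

V_s = V_p × N_s/N_p = 230 × 220/996 = 50.803 V.
I_s = V_s/R = 50.803/0.321 = 158.27 A.
I_p = I_s × N_s/N_p = 158.27 × 220/996 = 35.0 A.

V_s ≈ 50.8 V, I_p ≈ 35.0 A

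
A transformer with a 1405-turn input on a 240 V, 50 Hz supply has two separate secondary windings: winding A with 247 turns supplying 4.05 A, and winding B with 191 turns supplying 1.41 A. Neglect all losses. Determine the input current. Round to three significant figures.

I_in ≈ 0.904 A

V_A = 240 × 247/1405 = 42.192 V; V_B = 240 × 191/1405 = 32.626 V.
P_out = V_A I_A + V_B I_B = 42.192×4.05 + 32.626×1.41 = 170.88 + 46.003 = 216.88 W.
Ideal ⇒ P_in = P_out, so I_in = P_out/V_in = 216.88/240 = 0.904 A.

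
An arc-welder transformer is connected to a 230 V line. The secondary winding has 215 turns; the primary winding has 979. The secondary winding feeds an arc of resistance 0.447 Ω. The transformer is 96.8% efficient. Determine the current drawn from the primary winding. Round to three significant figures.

V_s = 230 × 215/979 = 50.511 V.
I_s = V_s/R = 50.511/0.447 = 113.00 A.
P_out = V_s I_s = 50.511 × 113.00 = 5707.7 W.
P_in = P_out/η = 5707.7/0.968 = 5896.4 W.
I_p = P_in/V_p = 5896.4/230 = 25.6 A.

I_p ≈ 25.6 A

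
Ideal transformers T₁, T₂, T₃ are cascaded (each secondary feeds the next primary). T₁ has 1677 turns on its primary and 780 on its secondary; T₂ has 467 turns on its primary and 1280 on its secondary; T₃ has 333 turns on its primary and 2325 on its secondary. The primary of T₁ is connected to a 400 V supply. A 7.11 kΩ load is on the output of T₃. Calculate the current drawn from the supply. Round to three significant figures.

I_supply ≈ 4.46 A

Secondary of T₁: V = 400.00 × 780/1677 = 186.05 V.
Secondary of T₂: V = 186.05 × 1280/467 = 509.93 V.
Secondary of T₃: V = 509.93 × 2325/333 = 3560.4 V.
I_load = 3560.4/7110 = 0.50075 A, so P_out = 3560.4 × 0.50075 = 1782.9 W.
All ideal ⇒ P_in = P_out, so I_supply = 1782.9/400 = 4.46 A.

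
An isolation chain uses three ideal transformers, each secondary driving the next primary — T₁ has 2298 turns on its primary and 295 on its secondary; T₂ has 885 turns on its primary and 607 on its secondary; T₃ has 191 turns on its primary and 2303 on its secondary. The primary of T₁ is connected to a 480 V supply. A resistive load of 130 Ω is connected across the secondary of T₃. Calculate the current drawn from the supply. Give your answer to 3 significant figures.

I_supply ≈ 4.16 A

After T₁: V = 480.00 × 295/2298 = 61.619 V.
After T₂: V = 61.619 × 607/885 = 42.263 V.
After T₃: V = 42.263 × 2303/191 = 509.59 V.
I_load = 509.59/130 = 3.9199 A, so P_out = 509.59 × 3.9199 = 1997.5 W.
All ideal ⇒ P_in = P_out, so I_supply = 1997.5/480 = 4.16 A.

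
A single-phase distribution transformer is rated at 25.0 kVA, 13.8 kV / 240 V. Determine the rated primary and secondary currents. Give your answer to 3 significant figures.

I_p = S/V_p = 25000/13800 = 1.81 A.
I_s = S/V_s = 25000/240 = 104 A.

I_p ≈ 1.81 A, I_s ≈ 104 A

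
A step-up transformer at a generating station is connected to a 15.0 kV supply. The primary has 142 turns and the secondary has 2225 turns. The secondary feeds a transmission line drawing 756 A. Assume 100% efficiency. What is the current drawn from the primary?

For an ideal transformer I_p N_p = I_s N_s, so I_p = 756 × 2225/142 = 11800 A.

I_p ≈ 11800 A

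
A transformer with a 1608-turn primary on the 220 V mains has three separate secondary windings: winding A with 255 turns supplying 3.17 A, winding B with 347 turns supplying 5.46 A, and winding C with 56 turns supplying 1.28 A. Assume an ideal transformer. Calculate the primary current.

V_A = 220 × 255/1608 = 34.888 V; V_B = 220 × 347/1608 = 47.475 V; V_C = 220 × 56/1608 = 7.6617 V.
P_out = V_A I_A + V_B I_B + V_C I_C = 34.888×3.17 + 47.475×5.46 + 7.6617×1.28 = 110.60 + 259.21 + 9.8070 = 379.62 W.
Ideal ⇒ P_in = P_out, so I_p = P_out/V_p = 379.62/220 = 1.73 A.

I_p ≈ 1.73 A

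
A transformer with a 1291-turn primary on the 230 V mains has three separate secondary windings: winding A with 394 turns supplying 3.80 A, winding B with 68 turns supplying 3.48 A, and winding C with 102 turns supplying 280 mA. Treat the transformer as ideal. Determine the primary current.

I_p ≈ 1.37 A

V_A = 230 × 394/1291 = 70.194 V; V_B = 230 × 68/1291 = 12.115 V; V_C = 230 × 102/1291 = 18.172 V.
P_out = V_A I_A + V_B I_B + V_C I_C = 70.194×3.80 + 12.115×3.48 + 18.172×0.280 = 266.74 + 42.159 + 5.0881 = 313.98 W.
Ideal ⇒ P_in = P_out, so I_p = P_out/V_p = 313.98/230 = 1.37 A.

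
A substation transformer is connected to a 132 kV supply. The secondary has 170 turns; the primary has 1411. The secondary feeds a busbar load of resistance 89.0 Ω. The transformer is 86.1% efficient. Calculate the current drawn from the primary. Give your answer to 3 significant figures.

V_s = 132000 × 170/1411 = 15904 V.
I_s = V_s/R = 15904/89.0 = 178.69 A.
P_out = V_s I_s = 15904 × 178.69 = 2.8419×10^6 W.
P_in = P_out/η = 2.8419×10^6/0.861 = 3.3006×10^6 W.
I_p = P_in/V_p = 3.3006×10^6/132000 = 25.0 A.

I_p ≈ 25.0 A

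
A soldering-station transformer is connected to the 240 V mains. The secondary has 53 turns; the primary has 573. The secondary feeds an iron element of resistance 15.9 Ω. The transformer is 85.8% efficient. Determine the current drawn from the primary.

I_p ≈ 0.151 A

V_s = 240 × 53/573 = 22.199 V.
I_s = V_s/R = 22.199/15.9 = 1.3962 A.
P_out = V_s I_s = 22.199 × 1.3962 = 30.993 W.
P_in = P_out/η = 30.993/0.858 = 36.123 W.
I_p = P_in/V_p = 36.123/240 = 0.151 A.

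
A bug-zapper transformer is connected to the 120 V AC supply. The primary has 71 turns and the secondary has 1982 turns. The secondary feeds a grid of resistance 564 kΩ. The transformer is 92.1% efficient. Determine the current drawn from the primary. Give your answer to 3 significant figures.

V_s = 120 × 1982/71 = 3349.9 V.
I_s = V_s/R = 3349.9/564000 = 0.0059395 A.
P_out = V_s I_s = 3349.9 × 0.0059395 = 19.896 W.
P_in = P_out/η = 19.896/0.921 = 21.603 W.
I_p = P_in/V_p = 21.603/120 = 0.180 A.

I_p ≈ 0.180 A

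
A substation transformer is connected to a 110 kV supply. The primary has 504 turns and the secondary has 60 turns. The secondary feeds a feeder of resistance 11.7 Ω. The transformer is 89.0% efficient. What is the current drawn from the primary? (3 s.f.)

V_s = 110000 × 60/504 = 13095 V.
I_s = V_s/R = 13095/11.7 = 1119.3 A.
P_out = V_s I_s = 13095 × 1119.3 = 1.4657×10^7 W.
P_in = P_out/η = 1.4657×10^7/0.890 = 1.6468×10^7 W.
I_p = P_in/V_p = 1.6468×10^7/110000 = 150 A.

I_p ≈ 150 A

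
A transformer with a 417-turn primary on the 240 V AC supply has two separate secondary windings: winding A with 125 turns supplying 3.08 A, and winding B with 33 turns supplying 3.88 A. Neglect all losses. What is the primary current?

I_p ≈ 1.23 A

V_A = 240 × 125/417 = 71.942 V; V_B = 240 × 33/417 = 18.993 V.
P_out = V_A I_A + V_B I_B = 71.942×3.08 + 18.993×3.88 = 221.58 + 73.692 = 295.27 W.
Ideal ⇒ P_in = P_out, so I_p = P_out/V_p = 295.27/240 = 1.23 A.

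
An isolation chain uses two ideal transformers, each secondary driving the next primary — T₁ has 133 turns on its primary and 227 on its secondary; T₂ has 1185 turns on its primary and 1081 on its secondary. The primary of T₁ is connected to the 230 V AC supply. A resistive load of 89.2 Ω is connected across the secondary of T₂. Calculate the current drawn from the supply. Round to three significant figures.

I_supply ≈ 6.25 A

Secondary of T₁: V = 230.00 × 227/133 = 392.56 V.
Secondary of T₂: V = 392.56 × 1081/1185 = 358.10 V.
I_load = 358.10/89.2 = 4.0146 A, so P_out = 358.10 × 4.0146 = 1437.7 W.
All ideal ⇒ P_in = P_out, so I_supply = 1437.7/230 = 6.25 A.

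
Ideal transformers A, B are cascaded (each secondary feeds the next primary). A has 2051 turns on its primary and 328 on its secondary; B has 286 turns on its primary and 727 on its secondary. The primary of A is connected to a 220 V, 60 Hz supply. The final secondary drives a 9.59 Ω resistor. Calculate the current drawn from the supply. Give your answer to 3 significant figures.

After A: V = 220.00 × 328/2051 = 35.183 V.
After B: V = 35.183 × 727/286 = 89.433 V.
I_load = 89.433/9.59 = 9.3257 A, so P_out = 89.433 × 9.3257 = 834.03 W.
All ideal ⇒ P_in = P_out, so I_supply = 834.03/220 = 3.79 A.

I_supply ≈ 3.79 A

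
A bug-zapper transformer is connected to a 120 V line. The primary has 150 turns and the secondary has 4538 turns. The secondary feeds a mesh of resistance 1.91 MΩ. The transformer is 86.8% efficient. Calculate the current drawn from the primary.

V_s = 120 × 4538/150 = 3630.4 V.
I_s = V_s/R = 3630.4/(1.91×10^6) = 0.0019007 A.
P_out = V_s I_s = 3630.4 × 0.0019007 = 6.9004 W.
P_in = P_out/η = 6.9004/0.868 = 7.9498 W.
I_p = P_in/V_p = 7.9498/120 = 0.0662 A.

I_p ≈ 0.0662 A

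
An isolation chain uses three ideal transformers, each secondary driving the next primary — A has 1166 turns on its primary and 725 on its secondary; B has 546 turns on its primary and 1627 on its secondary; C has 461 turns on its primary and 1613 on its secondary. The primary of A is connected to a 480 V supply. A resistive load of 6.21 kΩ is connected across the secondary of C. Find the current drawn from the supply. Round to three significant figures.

After A: V = 480.00 × 725/1166 = 298.46 V.
After B: V = 298.46 × 1627/546 = 889.36 V.
After C: V = 889.36 × 1613/461 = 3111.8 V.
I_load = 3111.8/6210 = 0.50109 A, so P_out = 3111.8 × 0.50109 = 1559.3 W.
All ideal ⇒ P_in = P_out, so I_supply = 1559.3/480 = 3.25 A.

I_supply ≈ 3.25 A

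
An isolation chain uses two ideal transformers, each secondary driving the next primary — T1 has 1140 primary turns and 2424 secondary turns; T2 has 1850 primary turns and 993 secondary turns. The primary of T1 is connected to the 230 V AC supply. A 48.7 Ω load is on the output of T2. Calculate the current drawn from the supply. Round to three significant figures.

Secondary of T1: V = 230.00 × 2424/1140 = 489.05 V.
Secondary of T2: V = 489.05 × 993/1850 = 262.50 V.
I_load = 262.50/48.7 = 5.3902 A, so P_out = 262.50 × 5.3902 = 1414.9 W.
All ideal ⇒ P_in = P_out, so I_supply = 1414.9/230 = 6.15 A.

I_supply ≈ 6.15 A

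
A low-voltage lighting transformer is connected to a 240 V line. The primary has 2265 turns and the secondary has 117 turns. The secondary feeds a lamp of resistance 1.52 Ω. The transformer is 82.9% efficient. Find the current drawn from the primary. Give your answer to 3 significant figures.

I_p ≈ 0.508 A

V_s = 240 × 117/2265 = 12.397 V.
I_s = V_s/R = 12.397/1.52 = 8.1562 A.
P_out = V_s I_s = 12.397 × 8.1562 = 101.11 W.
P_in = P_out/η = 101.11/0.829 = 121.97 W.
I_p = P_in/V_p = 121.97/240 = 0.508 A.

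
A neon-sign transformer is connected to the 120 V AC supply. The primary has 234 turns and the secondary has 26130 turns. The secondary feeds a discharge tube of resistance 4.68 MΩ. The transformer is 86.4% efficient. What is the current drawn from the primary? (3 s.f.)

V_s = 120 × 26130/234 = 13400 V.
I_s = V_s/R = 13400/(4.68×10^6) = 0.0028632 A.
P_out = V_s I_s = 13400 × 0.0028632 = 38.368 W.
P_in = P_out/η = 38.368/0.864 = 44.407 W.
I_p = P_in/V_p = 44.407/120 = 0.370 A.

I_p ≈ 0.370 A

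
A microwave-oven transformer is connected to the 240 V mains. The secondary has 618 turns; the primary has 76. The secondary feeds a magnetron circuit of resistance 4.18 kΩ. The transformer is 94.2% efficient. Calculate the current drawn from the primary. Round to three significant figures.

V_s = 240 × 618/76 = 1951.6 V.
I_s = V_s/R = 1951.6/4180 = 0.46688 A.
P_out = V_s I_s = 1951.6 × 0.46688 = 911.16 W.
P_in = P_out/η = 911.16/0.942 = 967.26 W.
I_p = P_in/V_p = 967.26/240 = 4.03 A.

I_p ≈ 4.03 A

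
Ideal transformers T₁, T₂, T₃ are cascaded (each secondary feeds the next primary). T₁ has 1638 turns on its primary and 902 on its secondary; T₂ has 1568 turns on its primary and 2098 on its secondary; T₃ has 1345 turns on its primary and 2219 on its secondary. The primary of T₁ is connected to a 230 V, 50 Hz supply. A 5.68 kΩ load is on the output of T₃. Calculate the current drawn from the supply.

After T₁: V = 230.00 × 902/1638 = 126.65 V.
After T₂: V = 126.65 × 2098/1568 = 169.46 V.
After T₃: V = 169.46 × 2219/1345 = 279.59 V.
I_load = 279.59/5680 = 0.049223 A, so P_out = 279.59 × 0.049223 = 13.762 W.
All ideal ⇒ P_in = P_out, so I_supply = 13.762/230 = 0.0598 A.

I_supply ≈ 0.0598 A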